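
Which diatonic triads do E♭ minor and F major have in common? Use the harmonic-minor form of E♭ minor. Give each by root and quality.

B♭

Triads in E♭ minor (harmonic minor): E♭m (i), Fdim (ii°), G♭aug (III+), A♭m (iv), B♭ (V), C♭ (VI), Ddim (vii°).
Triads in F major: F (I), Gm (ii), Am (iii), B♭ (IV), C (V), Dm (vi), Edim (vii°).
Shared triads with their functions: B♭ (V in E♭ minor, IV in F major).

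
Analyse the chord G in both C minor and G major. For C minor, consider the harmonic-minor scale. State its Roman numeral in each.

V in C minor; I in G major

The scale of C minor (harmonic minor) is C D Eb F G Ab B; G is degree 5, and the triad built there (G-B-D) is major, so it is V.
The scale of G major is G A B C D E F#; G is degree 1, and the triad built there (G-B-D) is major, so it is I.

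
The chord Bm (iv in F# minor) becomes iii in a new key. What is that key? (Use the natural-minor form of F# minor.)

G major

The numeral iii denotes a minor triad on scale degree 3. With B on degree 3, the tonic of the new key is G.
Degree 3 carries a minor triad in major keys, so the destination is G major.
Check: the diatonic triads of G major are G (I), Am (ii), Bm (iii), C (IV), D (V), Em (vi), F#dim (vii°) — Bm is indeed iii.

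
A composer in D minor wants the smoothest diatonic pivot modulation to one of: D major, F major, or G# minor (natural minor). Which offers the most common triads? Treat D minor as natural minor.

F major

Triads of D minor (natural minor): D minor (i), E diminished (ii°), F major (III), G minor (iv), A minor (v), Bb major (VI), C major (VII).
D major shares 0: none.
F major shares 7: Dm, Edim, F, Gm, Am, Bb, C.
G# minor (natural minor) shares 0: none.
The most common triads (7) are shared with F major.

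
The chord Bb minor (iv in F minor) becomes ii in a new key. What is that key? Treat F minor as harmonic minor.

Ab major

The numeral ii denotes a minor triad on scale degree 2. With Bb on degree 2, the tonic of the new key is Ab.
Degree 2 carries a minor triad in major keys, so the destination is Ab major.
Check: the diatonic triads of Ab major are Ab (I), Bbm (ii), Cm (iii), Db (IV), Eb (V), Fm (vi), Gdim (vii°) — Bb minor is indeed ii.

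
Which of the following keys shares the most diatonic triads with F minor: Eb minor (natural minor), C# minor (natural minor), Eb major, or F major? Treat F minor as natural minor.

Eb major

Triads of F minor (natural minor): F minor (i), G diminished (ii°), Ab major (III), Bb minor (iv), C minor (v), Db major (VI), Eb major (VII).
Eb minor (natural minor) shares 2: Bbm, Db.
C# minor (natural minor) shares 0: none.
Eb major shares 4: Fm, Ab, Cm, Eb.
F major shares 0: none.
The most common triads (4) are shared with Eb major.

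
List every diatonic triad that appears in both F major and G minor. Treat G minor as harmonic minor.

Triads in F major: F major (I), G minor (ii), A minor (iii), B♭ major (IV), C major (V), D minor (vi), E diminished (vii°).
Triads in G minor (harmonic minor): G minor (i), A diminished (ii°), B♭ augmented (III+), C minor (iv), D major (V), E♭ major (VI), F♯ diminished (vii°).
Shared triads with their functions: G minor (ii in F major, i in G minor).

Gm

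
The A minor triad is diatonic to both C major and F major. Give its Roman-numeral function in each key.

The scale of C major is C D E F G A B; A is degree 6, and the triad built there (A-C-E) is minor, so it is vi.
The scale of F major is F G A Bb C D E; A is degree 3, and the triad built there (A-C-E) is minor, so it is iii.

vi in C major; iii in F major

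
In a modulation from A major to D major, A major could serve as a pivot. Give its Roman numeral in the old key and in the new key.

I in A major; V in D major

The scale of A major is A B C♯ D E F♯ G♯; A is degree 1, and the triad built there (A-C♯-E) is major, so it is I.
The scale of D major is D E F♯ G A B C♯; A is degree 5, and the triad built there (A-C♯-E) is major, so it is V.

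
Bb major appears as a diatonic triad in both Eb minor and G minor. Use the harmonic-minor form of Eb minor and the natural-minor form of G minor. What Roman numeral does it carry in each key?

The scale of Eb minor (harmonic minor) is Eb F Gb Ab Bb Cb D; Bb is degree 5, and the triad built there (Bb-D-F) is major, so it is V.
The scale of G minor (natural minor) is G A Bb C D Eb F; Bb is degree 3, and the triad built there (Bb-D-F) is major, so it is III.

V in Eb minor; III in G minor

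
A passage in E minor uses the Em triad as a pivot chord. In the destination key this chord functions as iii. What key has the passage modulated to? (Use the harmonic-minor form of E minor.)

C major

The numeral iii denotes a minor triad on scale degree 3. With E on degree 3, the tonic of the new key is C.
Degree 3 carries a minor triad in major keys, so the destination is C major.
Check: the diatonic triads of C major are C (I), Dm (ii), Em (iii), F (IV), G (V), Am (vi), Bdim (vii°) — Em is indeed iii.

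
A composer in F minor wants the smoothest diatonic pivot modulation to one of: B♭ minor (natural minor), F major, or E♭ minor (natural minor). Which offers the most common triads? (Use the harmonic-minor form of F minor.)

B♭ minor

Triads of F minor (harmonic minor): Fm (i), Gdim (ii°), A♭aug (III+), B♭m (iv), C (V), D♭ (VI), Edim (vii°).
B♭ minor (natural minor) shares 3: Fm, B♭m, D♭.
F major shares 2: C, Edim.
E♭ minor (natural minor) shares 2: B♭m, D♭.
The most common triads (3) are shared with B♭ minor.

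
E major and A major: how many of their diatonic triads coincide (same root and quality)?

4

Diatonic triads of E major: E (I), F#m (ii), G#m (iii), A (IV), B (V), C#m (vi), D#dim (vii°).
Diatonic triads of A major: A (I), Bm (ii), C#m (iii), D (IV), E (V), F#m (vi), G#dim (vii°).
Matching root and quality in both lists: E, F#m, A, C#m.
That gives 4 common triads.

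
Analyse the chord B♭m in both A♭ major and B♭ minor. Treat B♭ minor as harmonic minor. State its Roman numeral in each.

ii in A♭ major; i in B♭ minor

The scale of A♭ major is A♭ B♭ C D♭ E♭ F G; B♭ is degree 2, and the triad built there (B♭-D♭-F) is minor, so it is ii.
The scale of B♭ minor (harmonic minor) is B♭ C D♭ E♭ F G♭ A; B♭ is degree 1, and the triad built there (B♭-D♭-F) is minor, so it is i.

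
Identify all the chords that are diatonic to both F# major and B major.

Triads in F# major: F# major (I), G# minor (ii), A# minor (iii), B major (IV), C# major (V), D# minor (vi), E# diminished (vii°).
Triads in B major: B major (I), C# minor (ii), D# minor (iii), E major (IV), F# major (V), G# minor (vi), A# diminished (vii°).
Shared triads with their functions: F# major (I in F# major, V in B major); G# minor (ii in F# major, vi in B major); B major (IV in F# major, I in B major); D# minor (vi in F# major, iii in B major).

F#, G#m, B, D#m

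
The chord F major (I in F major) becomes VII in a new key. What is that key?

G minor

The numeral VII denotes a major triad on scale degree 7. With F on degree 7, the tonic of the new key is G.
Degree 7 carries a major triad in natural-minor keys, so the destination is G minor.
Check: the diatonic triads of G minor (natural minor) are Gm (i), Adim (ii°), Bb (III), Cm (iv), Dm (v), Eb (VI), F (VII) — F major is indeed VII.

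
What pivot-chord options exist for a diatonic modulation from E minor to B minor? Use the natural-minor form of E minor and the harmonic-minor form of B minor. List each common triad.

Triads in E minor (natural minor): Em (i), F#dim (ii°), G (III), Am (iv), Bm (v), C (VI), D (VII).
Triads in B minor (harmonic minor): Bm (i), C#dim (ii°), Daug (III+), Em (iv), F# (V), G (VI), A#dim (vii°).
Shared triads with their functions: Em (i in E minor, iv in B minor); G (III in E minor, VI in B minor); Bm (v in E minor, i in B minor).

Em, G, Bm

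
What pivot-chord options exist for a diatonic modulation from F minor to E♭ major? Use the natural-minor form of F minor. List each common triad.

Triads in F minor (natural minor): Fm (i), Gdim (ii°), A♭ (III), B♭m (iv), Cm (v), D♭ (VI), E♭ (VII).
Triads in E♭ major: E♭ (I), Fm (ii), Gm (iii), A♭ (IV), B♭ (V), Cm (vi), Ddim (vii°).
Shared triads with their functions: Fm (i in F minor, ii in E♭ major); A♭ (III in F minor, IV in E♭ major); Cm (v in F minor, vi in E♭ major); E♭ (VII in F minor, I in E♭ major).

Fm, A♭, Cm, E♭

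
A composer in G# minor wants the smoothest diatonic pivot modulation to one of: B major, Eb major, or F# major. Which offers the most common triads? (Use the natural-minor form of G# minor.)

Triads of G# minor (natural minor): G#m (i), A#dim (ii°), B (III), C#m (iv), D#m (v), E (VI), F# (VII).
B major shares 7: G#m, A#dim, B, C#m, D#m, E, F#.
Eb major shares 0: none.
F# major shares 4: G#m, B, D#m, F#.
The most common triads (7) are shared with B major.

B major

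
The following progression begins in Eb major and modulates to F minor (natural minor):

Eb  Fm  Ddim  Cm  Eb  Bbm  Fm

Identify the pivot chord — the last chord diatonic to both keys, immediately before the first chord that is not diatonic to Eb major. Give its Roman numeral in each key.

Eb — I in Eb major, VII in F minor

Chords diatonic to Eb major: Eb, Fm, Gm, Ab, Bb, Cm, Ddim.
Reading the progression, the first chord not in that set is Bbm, so the modulation leaves Eb major there.
The chord immediately before Bbm is Eb, which is diatonic to both keys: I in Eb major and VII in F minor.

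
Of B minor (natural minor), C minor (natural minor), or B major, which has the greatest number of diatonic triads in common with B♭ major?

C minor

Triads of B♭ major: B♭ (I), Cm (ii), Dm (iii), E♭ (IV), F (V), Gm (vi), Adim (vii°).
B minor (natural minor) shares 0: none.
C minor (natural minor) shares 4: B♭, Cm, E♭, Gm.
B major shares 0: none.
The most common triads (4) are shared with C minor.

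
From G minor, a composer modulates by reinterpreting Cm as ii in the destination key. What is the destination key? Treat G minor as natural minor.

The numeral ii denotes a minor triad on scale degree 2. With C on degree 2, the tonic of the new key is Bb.
Degree 2 carries a minor triad in major keys, so the destination is Bb major.
Check: the diatonic triads of Bb major are Bb (I), Cm (ii), Dm (iii), Eb (IV), F (V), Gm (vi), Adim (vii°) — Cm is indeed ii.

Bb major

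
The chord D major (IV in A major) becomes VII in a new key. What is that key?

The numeral VII denotes a major triad on scale degree 7. With D on degree 7, the tonic of the new key is E.
Degree 7 carries a major triad in natural-minor keys, so the destination is E minor.
Check: the diatonic triads of E minor (natural minor) are Em (i), F♯dim (ii°), G (III), Am (iv), Bm (v), C (VI), D (VII) — D major is indeed VII.

E minor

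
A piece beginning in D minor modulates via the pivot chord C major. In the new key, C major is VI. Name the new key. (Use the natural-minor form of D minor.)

E minor

The numeral VI denotes a major triad on scale degree 6. With C on degree 6, the tonic of the new key is E.
Degree 6 carries a major triad in minor keys, so the destination is E minor.
Check: the diatonic triads of E minor (natural minor) are Em (i), F#dim (ii°), G (III), Am (iv), Bm (v), C (VI), D (VII) — C major is indeed VI.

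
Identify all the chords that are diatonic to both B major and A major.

Triads in B major: B (I), C#m (ii), D#m (iii), E (IV), F# (V), G#m (vi), A#dim (vii°).
Triads in A major: A (I), Bm (ii), C#m (iii), D (IV), E (V), F#m (vi), G#dim (vii°).
Shared triads with their functions: C#m (ii in B major, iii in A major); E (IV in B major, V in A major).

C#m, E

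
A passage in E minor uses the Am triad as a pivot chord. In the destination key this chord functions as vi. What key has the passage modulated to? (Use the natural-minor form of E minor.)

C major

The numeral vi denotes a minor triad on scale degree 6. With A on degree 6, the tonic of the new key is C.
Degree 6 carries a minor triad in major keys, so the destination is C major.
Check: the diatonic triads of C major are C (I), Dm (ii), Em (iii), F (IV), G (V), Am (vi), Bdim (vii°) — Am is indeed vi.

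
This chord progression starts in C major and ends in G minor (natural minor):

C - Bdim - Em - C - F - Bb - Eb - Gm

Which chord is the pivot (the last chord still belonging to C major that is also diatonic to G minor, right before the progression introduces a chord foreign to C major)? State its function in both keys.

F — IV in C major, VII in G minor

Chords diatonic to C major: C, Dm, Em, F, G, Am, Bdim.
Reading the progression, the first chord not in that set is Bb, so the modulation leaves C major there.
The chord immediately before Bb is F, which is diatonic to both keys: IV in C major and VII in G minor.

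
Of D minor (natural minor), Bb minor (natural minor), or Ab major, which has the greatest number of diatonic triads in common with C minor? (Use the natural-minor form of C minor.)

Ab major

Triads of C minor (natural minor): Cm (i), Ddim (ii°), Eb (III), Fm (iv), Gm (v), Ab (VI), Bb (VII).
D minor (natural minor) shares 2: Gm, Bb.
Bb minor (natural minor) shares 2: Fm, Ab.
Ab major shares 4: Cm, Eb, Fm, Ab.
The most common triads (4) are shared with Ab major.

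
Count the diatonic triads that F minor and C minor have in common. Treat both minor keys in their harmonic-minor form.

Diatonic triads of F minor (harmonic minor): Fm (i), Gdim (ii°), Abaug (III+), Bbm (iv), C (V), Db (VI), Edim (vii°).
Diatonic triads of C minor (harmonic minor): Cm (i), Ddim (ii°), Ebaug (III+), Fm (iv), G (V), Ab (VI), Bdim (vii°).
Matching root and quality in both lists: Fm.
That gives 1 common triad.

1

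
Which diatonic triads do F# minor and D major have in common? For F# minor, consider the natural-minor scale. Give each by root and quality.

F#m, A, Bm, D

Triads in F# minor (natural minor): F#m (i), G#dim (ii°), A (III), Bm (iv), C#m (v), D (VI), E (VII).
Triads in D major: D (I), Em (ii), F#m (iii), G (IV), A (V), Bm (vi), C#dim (vii°).
Shared triads with their functions: F#m (i in F# minor, iii in D major); A (III in F# minor, V in D major); Bm (iv in F# minor, vi in D major); D (VI in F# minor, I in D major).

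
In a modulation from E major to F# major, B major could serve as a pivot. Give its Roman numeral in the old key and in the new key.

The scale of E major is E F# G# A B C# D#; B is degree 5, and the triad built there (B-D#-F#) is major, so it is V.
The scale of F# major is F# G# A# B C# D# E#; B is degree 4, and the triad built there (B-D#-F#) is major, so it is IV.

V in E major; IV in F# major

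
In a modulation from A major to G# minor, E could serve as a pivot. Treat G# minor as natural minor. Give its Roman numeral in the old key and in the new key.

The scale of A major is A B C# D E F# G#; E is degree 5, and the triad built there (E-G#-B) is major, so it is V.
The scale of G# minor (natural minor) is G# A# B C# D# E F#; E is degree 6, and the triad built there (E-G#-B) is major, so it is VI.

V in A major; VI in G# minor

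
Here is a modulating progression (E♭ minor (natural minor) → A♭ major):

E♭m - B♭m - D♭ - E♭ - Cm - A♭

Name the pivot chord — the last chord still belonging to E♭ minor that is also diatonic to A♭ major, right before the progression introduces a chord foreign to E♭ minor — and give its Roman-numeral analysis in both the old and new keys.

Chords diatonic to E♭ minor: E♭m, Fdim, G♭, A♭m, B♭m, C♭, D♭.
Reading the progression, the first chord not in that set is E♭, so the modulation leaves E♭ minor there.
The chord immediately before E♭ is D♭, which is diatonic to both keys: VII in E♭ minor and IV in A♭ major.

D♭ — VII in E♭ minor, IV in A♭ major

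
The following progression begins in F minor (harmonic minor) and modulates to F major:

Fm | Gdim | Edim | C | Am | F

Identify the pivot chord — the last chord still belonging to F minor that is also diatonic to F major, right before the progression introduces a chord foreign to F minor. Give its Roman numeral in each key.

C — V in F minor, V in F major

Chords diatonic to F minor: Fm, Gdim, Abaug, Bbm, C, Db, Edim.
Reading the progression, the first chord not in that set is Am, so the modulation leaves F minor there.
The chord immediately before Am is C, which is diatonic to both keys: V in F minor and V in F major.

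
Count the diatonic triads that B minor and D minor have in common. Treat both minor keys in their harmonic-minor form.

Diatonic triads of B minor (harmonic minor): B minor (i), C# diminished (ii°), D augmented (III+), E minor (iv), F# major (V), G major (VI), A# diminished (vii°).
Diatonic triads of D minor (harmonic minor): D minor (i), E diminished (ii°), F augmented (III+), G minor (iv), A major (V), Bb major (VI), C# diminished (vii°).
Matching root and quality in both lists: C# diminished.
That gives 1 common triad.

1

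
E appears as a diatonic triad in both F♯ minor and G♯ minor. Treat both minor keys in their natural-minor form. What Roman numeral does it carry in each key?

The scale of F♯ minor (natural minor) is F♯ G♯ A B C♯ D E; E is degree 7, and the triad built there (E-G♯-B) is major, so it is VII.
The scale of G♯ minor (natural minor) is G♯ A♯ B C♯ D♯ E F♯; E is degree 6, and the triad built there (E-G♯-B) is major, so it is VI.

VII in F♯ minor; VI in G♯ minor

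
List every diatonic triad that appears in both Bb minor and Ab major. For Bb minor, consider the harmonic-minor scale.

Bbm

Triads in Bb minor (harmonic minor): Bbm (i), Cdim (ii°), Dbaug (III+), Ebm (iv), F (V), Gb (VI), Adim (vii°).
Triads in Ab major: Ab (I), Bbm (ii), Cm (iii), Db (IV), Eb (V), Fm (vi), Gdim (vii°).
Shared triads with their functions: Bbm (i in Bb minor, ii in Ab major).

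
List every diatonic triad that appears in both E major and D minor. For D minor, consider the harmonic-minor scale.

Triads in E major: E major (I), F# minor (ii), G# minor (iii), A major (IV), B major (V), C# minor (vi), D# diminished (vii°).
Triads in D minor (harmonic minor): D minor (i), E diminished (ii°), F augmented (III+), G minor (iv), A major (V), Bb major (VI), C# diminished (vii°).
Shared triads with their functions: A major (IV in E major, V in D minor).

A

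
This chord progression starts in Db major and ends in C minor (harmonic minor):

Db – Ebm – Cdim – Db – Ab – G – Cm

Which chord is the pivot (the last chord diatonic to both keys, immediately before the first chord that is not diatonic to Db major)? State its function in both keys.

Chords diatonic to Db major: Db, Ebm, Fm, Gb, Ab, Bbm, Cdim.
Reading the progression, the first chord not in that set is G, so the modulation leaves Db major there.
The chord immediately before G is Ab, which is diatonic to both keys: V in Db major and VI in C minor.

Ab — V in Db major, VI in C minor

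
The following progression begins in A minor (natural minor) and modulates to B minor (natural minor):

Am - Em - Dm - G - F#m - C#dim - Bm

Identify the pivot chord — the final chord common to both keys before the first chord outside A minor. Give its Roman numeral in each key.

Chords diatonic to A minor: Am, Bdim, C, Dm, Em, F, G.
Reading the progression, the first chord not in that set is F#m, so the modulation leaves A minor there.
The chord immediately before F#m is G, which is diatonic to both keys: VII in A minor and VI in B minor.

G — VII in A minor, VI in B minor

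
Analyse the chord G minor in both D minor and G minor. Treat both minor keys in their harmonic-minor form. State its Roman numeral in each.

iv in D minor; i in G minor

The scale of D minor (harmonic minor) is D E F G A Bb C#; G is degree 4, and the triad built there (G-Bb-D) is minor, so it is iv.
The scale of G minor (harmonic minor) is G A Bb C D Eb F#; G is degree 1, and the triad built there (G-Bb-D) is minor, so it is i.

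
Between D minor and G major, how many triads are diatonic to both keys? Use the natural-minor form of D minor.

2

Diatonic triads of D minor (natural minor): Dm (i), Edim (ii°), F (III), Gm (iv), Am (v), B♭ (VI), C (VII).
Diatonic triads of G major: G (I), Am (ii), Bm (iii), C (IV), D (V), Em (vi), F♯dim (vii°).
Matching root and quality in both lists: Am, C.
That gives 2 common triads.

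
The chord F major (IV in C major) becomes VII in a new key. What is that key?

The numeral VII denotes a major triad on scale degree 7. With F on degree 7, the tonic of the new key is G.
Degree 7 carries a major triad in natural-minor keys, so the destination is G minor.
Check: the diatonic triads of G minor (natural minor) are Gm (i), Adim (ii°), Bb (III), Cm (iv), Dm (v), Eb (VI), F (VII) — F major is indeed VII.

G minor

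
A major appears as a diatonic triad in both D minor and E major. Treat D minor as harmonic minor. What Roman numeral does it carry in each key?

The scale of D minor (harmonic minor) is D E F G A Bb C#; A is degree 5, and the triad built there (A-C#-E) is major, so it is V.
The scale of E major is E F# G# A B C# D#; A is degree 4, and the triad built there (A-C#-E) is major, so it is IV.

V in D minor; IV in E major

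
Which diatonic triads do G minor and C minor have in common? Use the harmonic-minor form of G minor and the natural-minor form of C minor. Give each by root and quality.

Gm, Cm, E♭

Triads in G minor (harmonic minor): G minor (i), A diminished (ii°), B♭ augmented (III+), C minor (iv), D major (V), E♭ major (VI), F♯ diminished (vii°).
Triads in C minor (natural minor): C minor (i), D diminished (ii°), E♭ major (III), F minor (iv), G minor (v), A♭ major (VI), B♭ major (VII).
Shared triads with their functions: G minor (i in G minor, v in C minor); C minor (iv in G minor, i in C minor); E♭ major (VI in G minor, III in C minor).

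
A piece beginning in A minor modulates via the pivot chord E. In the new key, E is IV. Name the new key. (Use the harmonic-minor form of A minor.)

The numeral IV denotes a major triad on scale degree 4. With E on degree 4, the tonic of the new key is B.
Degree 4 carries a major triad in major keys, so the destination is B major.
Check: the diatonic triads of B major are B (I), C♯m (ii), D♯m (iii), E (IV), F♯ (V), G♯m (vi), A♯dim (vii°) — E is indeed IV.

B major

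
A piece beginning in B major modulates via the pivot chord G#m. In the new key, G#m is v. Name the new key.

The numeral v denotes a minor triad on scale degree 5. With G# on degree 5, the tonic of the new key is C#.
Degree 5 carries a minor triad in natural-minor keys, so the destination is C# minor.
Check: the diatonic triads of C# minor (natural minor) are C#m (i), D#dim (ii°), E (III), F#m (iv), G#m (v), A (VI), B (VII) — G#m is indeed v.

C# minor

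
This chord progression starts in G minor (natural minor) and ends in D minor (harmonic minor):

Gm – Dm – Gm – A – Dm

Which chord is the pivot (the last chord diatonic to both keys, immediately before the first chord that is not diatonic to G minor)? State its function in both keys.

Gm — i in G minor, iv in D minor

Chords diatonic to G minor: Gm, Adim, Bb, Cm, Dm, Eb, F.
Reading the progression, the first chord not in that set is A, so the modulation leaves G minor there.
The chord immediately before A is Gm, which is diatonic to both keys: i in G minor and iv in D minor.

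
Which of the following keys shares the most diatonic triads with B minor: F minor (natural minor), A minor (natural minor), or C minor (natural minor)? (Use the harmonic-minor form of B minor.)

A minor

Triads of B minor (harmonic minor): B minor (i), C♯ diminished (ii°), D augmented (III+), E minor (iv), F♯ major (V), G major (VI), A♯ diminished (vii°).
F minor (natural minor) shares 0: none.
A minor (natural minor) shares 2: Em, G.
C minor (natural minor) shares 0: none.
The most common triads (2) are shared with A minor.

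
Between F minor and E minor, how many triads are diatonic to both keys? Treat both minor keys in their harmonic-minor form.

Diatonic triads of F minor (harmonic minor): F minor (i), G diminished (ii°), A♭ augmented (III+), B♭ minor (iv), C major (V), D♭ major (VI), E diminished (vii°).
Diatonic triads of E minor (harmonic minor): E minor (i), F♯ diminished (ii°), G augmented (III+), A minor (iv), B major (V), C major (VI), D♯ diminished (vii°).
Matching root and quality in both lists: C major.
That gives 1 common triad.

1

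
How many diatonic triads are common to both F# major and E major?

Diatonic triads of F# major: F# (I), G#m (ii), A#m (iii), B (IV), C# (V), D#m (vi), E#dim (vii°).
Diatonic triads of E major: E (I), F#m (ii), G#m (iii), A (IV), B (V), C#m (vi), D#dim (vii°).
Matching root and quality in both lists: G#m, B.
That gives 2 common triads.

2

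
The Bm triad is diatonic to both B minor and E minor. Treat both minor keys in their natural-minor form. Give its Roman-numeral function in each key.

i in B minor; v in E minor

The scale of B minor (natural minor) is B C♯ D E F♯ G A; B is degree 1, and the triad built there (B-D-F♯) is minor, so it is i.
The scale of E minor (natural minor) is E F♯ G A B C D; B is degree 5, and the triad built there (B-D-F♯) is minor, so it is v.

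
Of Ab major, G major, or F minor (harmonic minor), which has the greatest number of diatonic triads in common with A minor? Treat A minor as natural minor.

Triads of A minor (natural minor): Am (i), Bdim (ii°), C (III), Dm (iv), Em (v), F (VI), G (VII).
Ab major shares 0: none.
G major shares 4: Am, C, Em, G.
F minor (harmonic minor) shares 1: C.
The most common triads (4) are shared with G major.

G major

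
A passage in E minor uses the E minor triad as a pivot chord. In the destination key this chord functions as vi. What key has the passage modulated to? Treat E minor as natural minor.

The numeral vi denotes a minor triad on scale degree 6. With E on degree 6, the tonic of the new key is G.
Degree 6 carries a minor triad in major keys, so the destination is G major.
Check: the diatonic triads of G major are G (I), Am (ii), Bm (iii), C (IV), D (V), Em (vi), F#dim (vii°) — E minor is indeed vi.

G major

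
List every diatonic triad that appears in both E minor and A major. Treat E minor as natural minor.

Triads in E minor (natural minor): Em (i), F#dim (ii°), G (III), Am (iv), Bm (v), C (VI), D (VII).
Triads in A major: A (I), Bm (ii), C#m (iii), D (IV), E (V), F#m (vi), G#dim (vii°).
Shared triads with their functions: Bm (v in E minor, ii in A major); D (VII in E minor, IV in A major).

Bm, D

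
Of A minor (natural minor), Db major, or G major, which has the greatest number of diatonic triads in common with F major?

Triads of F major: F (I), Gm (ii), Am (iii), Bb (IV), C (V), Dm (vi), Edim (vii°).
A minor (natural minor) shares 4: F, Am, C, Dm.
Db major shares 0: none.
G major shares 2: Am, C.
The most common triads (4) are shared with A minor.

A minor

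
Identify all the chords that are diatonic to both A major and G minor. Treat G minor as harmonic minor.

D

Triads in A major: A (I), Bm (ii), C♯m (iii), D (IV), E (V), F♯m (vi), G♯dim (vii°).
Triads in G minor (harmonic minor): Gm (i), Adim (ii°), B♭aug (III+), Cm (iv), D (V), E♭ (VI), F♯dim (vii°).
Shared triads with their functions: D (IV in A major, V in G minor).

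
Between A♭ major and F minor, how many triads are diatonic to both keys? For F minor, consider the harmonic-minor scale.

Diatonic triads of A♭ major: A♭ major (I), B♭ minor (ii), C minor (iii), D♭ major (IV), E♭ major (V), F minor (vi), G diminished (vii°).
Diatonic triads of F minor (harmonic minor): F minor (i), G diminished (ii°), A♭ augmented (III+), B♭ minor (iv), C major (V), D♭ major (VI), E diminished (vii°).
Matching root and quality in both lists: B♭ minor, D♭ major, F minor, G diminished.
That gives 4 common triads.

4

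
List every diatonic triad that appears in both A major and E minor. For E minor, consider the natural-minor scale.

Triads in A major: A (I), Bm (ii), C#m (iii), D (IV), E (V), F#m (vi), G#dim (vii°).
Triads in E minor (natural minor): Em (i), F#dim (ii°), G (III), Am (iv), Bm (v), C (VI), D (VII).
Shared triads with their functions: Bm (ii in A major, v in E minor); D (IV in A major, VII in E minor).

Bm, D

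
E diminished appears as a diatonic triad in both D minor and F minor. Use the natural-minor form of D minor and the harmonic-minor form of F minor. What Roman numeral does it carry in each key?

ii° in D minor; vii° in F minor

The scale of D minor (natural minor) is D E F G A Bb C; E is degree 2, and the triad built there (E-G-Bb) is diminished, so it is ii°.
The scale of F minor (harmonic minor) is F G Ab Bb C Db E; E is degree 7, and the triad built there (E-G-Bb) is diminished, so it is vii°.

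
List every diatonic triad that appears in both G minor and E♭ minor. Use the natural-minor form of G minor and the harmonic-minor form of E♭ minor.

Triads in G minor (natural minor): Gm (i), Adim (ii°), B♭ (III), Cm (iv), Dm (v), E♭ (VI), F (VII).
Triads in E♭ minor (harmonic minor): E♭m (i), Fdim (ii°), G♭aug (III+), A♭m (iv), B♭ (V), C♭ (VI), Ddim (vii°).
Shared triads with their functions: B♭ (III in G minor, V in E♭ minor).

B♭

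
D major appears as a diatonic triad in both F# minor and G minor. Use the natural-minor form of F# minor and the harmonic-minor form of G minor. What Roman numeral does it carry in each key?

The scale of F# minor (natural minor) is F# G# A B C# D E; D is degree 6, and the triad built there (D-F#-A) is major, so it is VI.
The scale of G minor (harmonic minor) is G A Bb C D Eb F#; D is degree 5, and the triad built there (D-F#-A) is major, so it is V.

VI in F# minor; V in G minor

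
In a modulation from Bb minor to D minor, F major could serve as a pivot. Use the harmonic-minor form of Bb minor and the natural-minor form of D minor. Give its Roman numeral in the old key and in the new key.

V in Bb minor; III in D minor

The scale of Bb minor (harmonic minor) is Bb C Db Eb F Gb A; F is degree 5, and the triad built there (F-A-C) is major, so it is V.
The scale of D minor (natural minor) is D E F G A Bb C; F is degree 3, and the triad built there (F-A-C) is major, so it is III.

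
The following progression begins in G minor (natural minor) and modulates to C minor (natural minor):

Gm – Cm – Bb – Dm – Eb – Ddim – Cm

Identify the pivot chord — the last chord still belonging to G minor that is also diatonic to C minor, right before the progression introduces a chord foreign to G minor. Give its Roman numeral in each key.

Chords diatonic to G minor: Gm, Adim, Bb, Cm, Dm, Eb, F.
Reading the progression, the first chord not in that set is Ddim, so the modulation leaves G minor there.
The chord immediately before Ddim is Eb, which is diatonic to both keys: VI in G minor and III in C minor.

Eb — VI in G minor, III in C minor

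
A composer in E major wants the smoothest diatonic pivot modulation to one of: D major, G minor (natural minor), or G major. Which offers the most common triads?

D major

Triads of E major: E (I), F♯m (ii), G♯m (iii), A (IV), B (V), C♯m (vi), D♯dim (vii°).
D major shares 2: F♯m, A.
G minor (natural minor) shares 0: none.
G major shares 0: none.
The most common triads (2) are shared with D major.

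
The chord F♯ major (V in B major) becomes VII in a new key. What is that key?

The numeral VII denotes a major triad on scale degree 7. With F♯ on degree 7, the tonic of the new key is G♯.
Degree 7 carries a major triad in natural-minor keys, so the destination is G♯ minor.
Check: the diatonic triads of G♯ minor (natural minor) are G♯m (i), A♯dim (ii°), B (III), C♯m (iv), D♯m (v), E (VI), F♯ (VII) — F♯ major is indeed VII.

G♯ minor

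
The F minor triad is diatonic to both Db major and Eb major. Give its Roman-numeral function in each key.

iii in Db major; ii in Eb major

The scale of Db major is Db Eb F Gb Ab Bb C; F is degree 3, and the triad built there (F-Ab-C) is minor, so it is iii.
The scale of Eb major is Eb F G Ab Bb C D; F is degree 2, and the triad built there (F-Ab-C) is minor, so it is ii.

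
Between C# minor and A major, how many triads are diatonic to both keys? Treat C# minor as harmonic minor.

Diatonic triads of C# minor (harmonic minor): C#m (i), D#dim (ii°), Eaug (III+), F#m (iv), G# (V), A (VI), B#dim (vii°).
Diatonic triads of A major: A (I), Bm (ii), C#m (iii), D (IV), E (V), F#m (vi), G#dim (vii°).
Matching root and quality in both lists: C#m, F#m, A.
That gives 3 common triads.

3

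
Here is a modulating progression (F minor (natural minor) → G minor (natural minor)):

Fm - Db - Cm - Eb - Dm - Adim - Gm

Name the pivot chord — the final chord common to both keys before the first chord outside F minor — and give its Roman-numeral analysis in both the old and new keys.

Chords diatonic to F minor: Fm, Gdim, Ab, Bbm, Cm, Db, Eb.
Reading the progression, the first chord not in that set is Dm, so the modulation leaves F minor there.
The chord immediately before Dm is Eb, which is diatonic to both keys: VII in F minor and VI in G minor.

Eb — VII in F minor, VI in G minor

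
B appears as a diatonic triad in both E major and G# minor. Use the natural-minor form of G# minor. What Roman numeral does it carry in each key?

The scale of E major is E F# G# A B C# D#; B is degree 5, and the triad built there (B-D#-F#) is major, so it is V.
The scale of G# minor (natural minor) is G# A# B C# D# E F#; B is degree 3, and the triad built there (B-D#-F#) is major, so it is III.

V in E major; III in G# minor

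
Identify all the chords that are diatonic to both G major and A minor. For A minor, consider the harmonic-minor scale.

Triads in G major: G (I), Am (ii), Bm (iii), C (IV), D (V), Em (vi), F#dim (vii°).
Triads in A minor (harmonic minor): Am (i), Bdim (ii°), Caug (III+), Dm (iv), E (V), F (VI), G#dim (vii°).
Shared triads with their functions: Am (ii in G major, i in A minor).

Am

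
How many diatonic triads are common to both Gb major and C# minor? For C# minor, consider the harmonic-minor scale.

Diatonic triads of Gb major: Gb major (I), Ab minor (ii), Bb minor (iii), Cb major (IV), Db major (V), Eb minor (vi), F diminished (vii°).
Diatonic triads of C# minor (harmonic minor): C# minor (i), D# diminished (ii°), E augmented (III+), F# minor (iv), G# major (V), A major (VI), B# diminished (vii°).
No triad has the same root and quality in both keys.

0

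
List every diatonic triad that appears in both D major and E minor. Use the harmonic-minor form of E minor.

Em

Triads in D major: D major (I), E minor (ii), F♯ minor (iii), G major (IV), A major (V), B minor (vi), C♯ diminished (vii°).
Triads in E minor (harmonic minor): E minor (i), F♯ diminished (ii°), G augmented (III+), A minor (iv), B major (V), C major (VI), D♯ diminished (vii°).
Shared triads with their functions: E minor (ii in D major, i in E minor).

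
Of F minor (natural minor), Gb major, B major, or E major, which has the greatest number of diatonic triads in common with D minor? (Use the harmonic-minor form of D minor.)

E major

Triads of D minor (harmonic minor): D minor (i), E diminished (ii°), F augmented (III+), G minor (iv), A major (V), Bb major (VI), C# diminished (vii°).
F minor (natural minor) shares 0: none.
Gb major shares 0: none.
B major shares 0: none.
E major shares 1: A.
The most common triads (1) are shared with E major.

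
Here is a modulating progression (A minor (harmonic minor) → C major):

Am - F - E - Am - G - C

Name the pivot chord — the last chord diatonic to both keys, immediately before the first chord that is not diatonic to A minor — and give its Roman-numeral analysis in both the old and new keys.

Chords diatonic to A minor: Am, Bdim, Caug, Dm, E, F, G#dim.
Reading the progression, the first chord not in that set is G, so the modulation leaves A minor there.
The chord immediately before G is Am, which is diatonic to both keys: i in A minor and vi in C major.

Am — i in A minor, vi in C major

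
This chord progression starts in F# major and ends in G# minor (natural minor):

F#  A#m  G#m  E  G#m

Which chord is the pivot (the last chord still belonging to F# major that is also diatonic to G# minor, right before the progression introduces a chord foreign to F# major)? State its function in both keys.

G#m — ii in F# major, i in G# minor

Chords diatonic to F# major: F#, G#m, A#m, B, C#, D#m, E#dim.
Reading the progression, the first chord not in that set is E, so the modulation leaves F# major there.
The chord immediately before E is G#m, which is diatonic to both keys: ii in F# major and i in G# minor.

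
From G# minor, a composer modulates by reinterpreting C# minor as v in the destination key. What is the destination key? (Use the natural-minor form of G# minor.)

The numeral v denotes a minor triad on scale degree 5. With C# on degree 5, the tonic of the new key is F#.
Degree 5 carries a minor triad in natural-minor keys, so the destination is F# minor.
Check: the diatonic triads of F# minor (natural minor) are F#m (i), G#dim (ii°), A (III), Bm (iv), C#m (v), D (VI), E (VII) — C# minor is indeed v.

F# minor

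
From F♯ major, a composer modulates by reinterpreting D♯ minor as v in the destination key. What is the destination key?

The numeral v denotes a minor triad on scale degree 5. With D♯ on degree 5, the tonic of the new key is G♯.
Degree 5 carries a minor triad in natural-minor keys, so the destination is G♯ minor.
Check: the diatonic triads of G♯ minor (natural minor) are G♯m (i), A♯dim (ii°), B (III), C♯m (iv), D♯m (v), E (VI), F♯ (VII) — D♯ minor is indeed v.

G♯ minor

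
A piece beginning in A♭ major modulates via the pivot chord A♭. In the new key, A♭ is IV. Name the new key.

E♭ major

The numeral IV denotes a major triad on scale degree 4. With A♭ on degree 4, the tonic of the new key is E♭.
Degree 4 carries a major triad in major keys, so the destination is E♭ major.
Check: the diatonic triads of E♭ major are E♭ (I), Fm (ii), Gm (iii), A♭ (IV), B♭ (V), Cm (vi), Ddim (vii°) — A♭ is indeed IV.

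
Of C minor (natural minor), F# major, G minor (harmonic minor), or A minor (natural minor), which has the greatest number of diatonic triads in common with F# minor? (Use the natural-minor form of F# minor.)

G minor

Triads of F# minor (natural minor): F# minor (i), G# diminished (ii°), A major (III), B minor (iv), C# minor (v), D major (VI), E major (VII).
C minor (natural minor) shares 0: none.
F# major shares 0: none.
G minor (harmonic minor) shares 1: D.
A minor (natural minor) shares 0: none.
The most common triads (1) are shared with G minor.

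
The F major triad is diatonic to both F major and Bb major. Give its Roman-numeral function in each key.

The scale of F major is F G A Bb C D E; F is degree 1, and the triad built there (F-A-C) is major, so it is I.
The scale of Bb major is Bb C D Eb F G A; F is degree 5, and the triad built there (F-A-C) is major, so it is V.

I in F major; V in Bb major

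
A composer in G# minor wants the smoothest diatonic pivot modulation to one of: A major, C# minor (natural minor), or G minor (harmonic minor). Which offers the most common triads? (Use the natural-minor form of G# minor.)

Triads of G# minor (natural minor): G# minor (i), A# diminished (ii°), B major (III), C# minor (iv), D# minor (v), E major (VI), F# major (VII).
A major shares 2: C#m, E.
C# minor (natural minor) shares 4: G#m, B, C#m, E.
G minor (harmonic minor) shares 0: none.
The most common triads (4) are shared with C# minor.

C# minor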